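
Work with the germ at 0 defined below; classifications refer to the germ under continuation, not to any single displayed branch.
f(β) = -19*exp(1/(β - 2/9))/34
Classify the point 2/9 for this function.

The point is an essential singularity.

The exponent 1/(β - (2/9)) has a pole at 2/9, so exp(1/(β - (2/9))) takes every nonzero value near it: an essential singularity (not a pole of any order).


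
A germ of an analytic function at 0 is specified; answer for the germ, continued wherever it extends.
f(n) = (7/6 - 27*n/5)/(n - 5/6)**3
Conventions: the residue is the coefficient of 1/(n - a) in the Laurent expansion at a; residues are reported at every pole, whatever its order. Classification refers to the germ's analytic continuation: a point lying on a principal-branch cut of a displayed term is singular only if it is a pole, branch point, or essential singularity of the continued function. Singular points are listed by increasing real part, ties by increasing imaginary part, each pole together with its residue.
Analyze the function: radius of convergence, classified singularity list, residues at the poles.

Denominator factor (n - 5/6)^3: pole of order 3 at 5/6, modulus 5/6.
The radius of convergence is the smallest modulus among the singular points: 5/6.
At the order-3 pole 5/6 set g(n) = (n - (5/6))^3*f(n) = 7/6 - 27*n/5.
Order-3 pole: residue = g''(a)/2; g''(5/6) = 0, so the residue is 0.

Radius of convergence at 0: 5/6.
At 5/6: a pole of order 3; residue 0.


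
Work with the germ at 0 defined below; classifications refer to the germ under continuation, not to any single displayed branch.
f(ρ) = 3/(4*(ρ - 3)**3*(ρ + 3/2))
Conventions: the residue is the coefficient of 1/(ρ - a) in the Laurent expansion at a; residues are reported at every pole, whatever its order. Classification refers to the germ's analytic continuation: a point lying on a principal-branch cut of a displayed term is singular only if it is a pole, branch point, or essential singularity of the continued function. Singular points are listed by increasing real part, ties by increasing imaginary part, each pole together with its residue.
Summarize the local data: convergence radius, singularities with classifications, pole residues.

Radius of convergence at 0: 3/2.
At -3/2: a pole of order 1; residue -2/243.
At 3: a pole of order 3; residue 2/243.

Denominator factor (ρ - 3)^3: pole of order 3 at 3, modulus 3.
Denominator factor (ρ + 3/2): pole of order 1 at -3/2, modulus 3/2.
The radius of convergence is the smallest modulus among the singular points: 3/2.
At the order-1 pole -3/2 set g(ρ) = (ρ - (-3/2))*f(ρ) = 3/(4*(ρ - 3)**3).
Simple pole: residue = g(a) at a = -3/2, which is -2/243.
At the order-3 pole 3 set g(ρ) = (ρ - (3))^3*f(ρ) = 3/(4*(ρ + 3/2)).
Order-3 pole: residue = g''(a)/2; g''(3) = 4/243, so the residue is 2/243.
List the singular points by increasing real part (a conjugate pair: the negative imaginary part first).


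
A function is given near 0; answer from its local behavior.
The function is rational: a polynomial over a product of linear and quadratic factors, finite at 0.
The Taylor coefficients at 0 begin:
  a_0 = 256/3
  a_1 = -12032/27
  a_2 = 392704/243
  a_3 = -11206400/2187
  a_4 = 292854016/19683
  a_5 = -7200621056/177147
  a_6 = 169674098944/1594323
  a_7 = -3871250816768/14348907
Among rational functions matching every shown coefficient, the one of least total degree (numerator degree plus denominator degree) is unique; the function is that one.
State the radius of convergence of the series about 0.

The radius of convergence is 1/2.

No rational of total degree below 5 reproduces all 8 coefficients; solving the [0/5] Pade equations on them gives f(u) = 32/(3*(u + 1/2)**3*(u**2 - 7*u/9 + 1)), whose expansion matches every shown term.
Denominator factor (u + 1/2)^3: pole of order 3 at -1/2, modulus 1/2.
Denominator factor (u**2 - 7*u/9 + 1): discriminant -275/81, complex-conjugate roots (7/18) + ((5/18)*sqrt(11))*i and (7/18) - ((5/18)*sqrt(11))*i; poles of order 1, moduli 1 and 1.
The radius of convergence is the smallest modulus among the singular points: 1/2.


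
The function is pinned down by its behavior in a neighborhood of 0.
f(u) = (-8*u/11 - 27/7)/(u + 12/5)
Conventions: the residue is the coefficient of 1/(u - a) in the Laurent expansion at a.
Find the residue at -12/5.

The residue is -813/385.

At the order-1 pole -12/5 set g(u) = (u - (-12/5))*f(u) = -8*u/11 - 27/7.
Simple pole: residue = g(a) at a = -12/5, which is -813/385.


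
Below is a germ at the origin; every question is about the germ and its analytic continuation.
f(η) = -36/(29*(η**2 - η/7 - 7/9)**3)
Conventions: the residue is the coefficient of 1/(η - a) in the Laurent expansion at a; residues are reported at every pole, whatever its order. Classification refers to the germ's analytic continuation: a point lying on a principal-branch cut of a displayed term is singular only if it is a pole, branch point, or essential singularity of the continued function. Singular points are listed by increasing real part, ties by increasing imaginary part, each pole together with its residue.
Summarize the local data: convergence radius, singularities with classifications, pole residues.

Denominator factor (η**2 - η/7 - 7/9)^3: discriminant 1381/441, real irrational roots 1/14 + (1/42)*sqrt(1381) and 1/14 - (1/42)*sqrt(1381); poles of order 3, moduli 1/14 + (1/42)*sqrt(1381) and -1/14 + (1/42)*sqrt(1381).
The radius of convergence is the smallest modulus among the singular points: -1/14 + (1/42)*sqrt(1381).
The factor η**2 - η/7 - 7/9 splits as (η - a)(η - a') with a = 1/14 - (1/42)*sqrt(1381), a' = 1/14 + (1/42)*sqrt(1381). At the order-3 pole a set g(η) = (η - a)^3*f(η) = [-36/29] / (η - a')^3.
Order-3 pole: residue = g''(a)/2; g''(1/14 - (1/42)*sqrt(1381)) = (1764331632/76379890889)*sqrt(1381), so the residue is (882165816/76379890889)*sqrt(1381).
The factor η**2 - η/7 - 7/9 splits as (η - a)(η - a') with a = 1/14 + (1/42)*sqrt(1381), a' = 1/14 - (1/42)*sqrt(1381). At the order-3 pole a set g(η) = (η - a)^3*f(η) = [-36/29] / (η - a')^3.
Order-3 pole: residue = g''(a)/2; g''(1/14 + (1/42)*sqrt(1381)) = -(1764331632/76379890889)*sqrt(1381), so the residue is -(882165816/76379890889)*sqrt(1381).
List the singular points by increasing real part (a conjugate pair: the negative imaginary part first).

Radius of convergence at 0: -1/14 + (1/42)*sqrt(1381).
At 1/14 - (1/42)*sqrt(1381): a pole of order 3; residue (882165816/76379890889)*sqrt(1381).
At 1/14 + (1/42)*sqrt(1381): a pole of order 3; residue -(882165816/76379890889)*sqrt(1381).


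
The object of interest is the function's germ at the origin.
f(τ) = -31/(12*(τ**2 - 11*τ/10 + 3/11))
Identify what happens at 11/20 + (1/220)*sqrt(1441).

The point is a pole of order 1.

The denominator factor τ**2 - 11*τ/10 + 3/11 vanishes at 11/20 + (1/220)*sqrt(1441) and appears to the power 1; the numerator there equals -31/12, nonzero, and no other factor vanishes.
Hence a pole whose order is the multiplicity, 1.


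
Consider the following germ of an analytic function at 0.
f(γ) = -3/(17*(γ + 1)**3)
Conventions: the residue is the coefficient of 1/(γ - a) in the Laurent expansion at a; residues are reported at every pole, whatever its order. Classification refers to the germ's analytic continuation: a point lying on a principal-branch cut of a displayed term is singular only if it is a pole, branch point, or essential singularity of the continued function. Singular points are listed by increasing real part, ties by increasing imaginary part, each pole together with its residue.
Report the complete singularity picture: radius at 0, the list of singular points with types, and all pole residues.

Denominator factor (γ + 1)^3: pole of order 3 at -1, modulus 1.
The radius of convergence is the smallest modulus among the singular points: 1.
At the order-3 pole -1 set g(γ) = (γ - (-1))^3*f(γ) = -3/17.
Order-3 pole: residue = g''(a)/2; g''(-1) = 0, so the residue is 0.

Radius of convergence at 0: 1.
At -1: a pole of order 3; residue 0.


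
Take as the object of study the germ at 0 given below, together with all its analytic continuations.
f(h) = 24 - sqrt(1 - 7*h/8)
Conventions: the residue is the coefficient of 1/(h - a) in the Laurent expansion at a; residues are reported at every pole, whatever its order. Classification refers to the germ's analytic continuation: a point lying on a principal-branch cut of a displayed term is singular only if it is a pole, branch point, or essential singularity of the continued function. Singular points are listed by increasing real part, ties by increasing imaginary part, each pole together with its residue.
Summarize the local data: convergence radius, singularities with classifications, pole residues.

Radius of convergence at 0: 8/7.
At 8/7: an algebraic (square-root) branch point.

Branch term (-1)*sqrt(1 - h/(8/7)): its argument vanishes at h = 8/7, a square-root branch point, modulus 8/7.
The radius of convergence is the smallest modulus among the singular points: 8/7.


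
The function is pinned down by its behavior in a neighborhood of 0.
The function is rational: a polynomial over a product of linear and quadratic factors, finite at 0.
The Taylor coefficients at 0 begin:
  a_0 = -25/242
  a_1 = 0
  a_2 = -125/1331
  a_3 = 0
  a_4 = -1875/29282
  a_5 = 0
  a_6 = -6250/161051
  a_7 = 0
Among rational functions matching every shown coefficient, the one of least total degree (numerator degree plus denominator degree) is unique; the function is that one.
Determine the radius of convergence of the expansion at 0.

No rational of total degree below 4 reproduces all 8 coefficients; solving the [0/4] Pade equations on them gives f(n) = -1/(2*(n**2 - 11/5)**2), whose expansion matches every shown term.
Denominator factor (n**2 - 11/5)^2: discriminant 44/5, real irrational roots (1/5)*sqrt(55) and -(1/5)*sqrt(55); poles of order 2, moduli (1/5)*sqrt(55) and (1/5)*sqrt(55).
The radius of convergence is the smallest modulus among the singular points: (1/5)*sqrt(55).

The radius of convergence is (1/5)*sqrt(55).


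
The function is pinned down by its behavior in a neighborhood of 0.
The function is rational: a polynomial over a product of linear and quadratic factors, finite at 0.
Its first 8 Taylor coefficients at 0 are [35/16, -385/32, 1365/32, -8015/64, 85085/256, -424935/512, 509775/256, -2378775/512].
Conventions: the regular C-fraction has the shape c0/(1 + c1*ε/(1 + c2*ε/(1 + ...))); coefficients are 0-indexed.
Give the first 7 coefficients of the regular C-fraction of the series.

The regular C-fraction coefficients are [35/16, 11/2, -43/22, 523/473, -32131/89956, 3813283/6110732, -29187584/259037201].

Taylor coefficients (read off): a_0 = 35/16, a_1 = -385/32, a_2 = 1365/32, a_3 = -8015/64, a_4 = 85085/256, a_5 = -424935/512, a_6 = 509775/256.
c0 = a_0 = 35/16. Peel one level at a time: if S = 1 + c*ε/S' with S'(0) = 1, then c is the ε-coefficient of S and S' = c*ε/(S - 1).
S_1 = c0/f = 1 + (11/2)*ε + (43/4)*ε^2 + ...; c1 = 11/2.
S_2 = c1*ε/(S_1 - 1) = 1 + (-43/22)*ε + (523/242)*ε^2 + ...; c2 = -43/22.
S_3 = c2*ε/(S_2 - 1) = 1 + (523/473)*ε + (2921/7396)*ε^2 + ...; c3 = 523/473.
S_4 = c3*ε/(S_3 - 1) = 1 + (-32131/89956)*ε + (975491/4376464)*ε^2 + ...; c4 = -32131/89956.
S_5 = c4*ε/(S_4 - 1) = 1 + (3813283/6110732)*ε + (599936/8532241)*ε^2 + ...; c5 = 3813283/6110732.
S_6 = c5*ε/(S_5 - 1) = 1 + (-29187584/259037201)*ε + ...; c6 = -29187584/259037201.


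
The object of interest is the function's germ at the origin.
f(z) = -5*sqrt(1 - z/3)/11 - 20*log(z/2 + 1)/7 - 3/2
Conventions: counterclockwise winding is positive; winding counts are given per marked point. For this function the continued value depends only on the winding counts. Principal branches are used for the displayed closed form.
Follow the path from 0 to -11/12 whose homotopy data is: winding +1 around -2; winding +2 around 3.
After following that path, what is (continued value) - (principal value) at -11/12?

The rational part is single-valued and drops out of the difference; each branch term changes only by its own monodromy.
(-5/11)*sqrt(1 - z/(3)): winding +2 is even, the square root returns to the same sheet, contribution 0.
(-20/7)*log(1 - z/(-2)): each positive loop around -2 adds 2*pi*i to the log, so winding +1 contributes (-20/7)*(1)*2*pi*i = -(40/7)*pi*i.
Summing the contributions at z = -11/12 gives -(40/7)*pi*i.

Continued minus principal equals -(40/7)*pi*i.


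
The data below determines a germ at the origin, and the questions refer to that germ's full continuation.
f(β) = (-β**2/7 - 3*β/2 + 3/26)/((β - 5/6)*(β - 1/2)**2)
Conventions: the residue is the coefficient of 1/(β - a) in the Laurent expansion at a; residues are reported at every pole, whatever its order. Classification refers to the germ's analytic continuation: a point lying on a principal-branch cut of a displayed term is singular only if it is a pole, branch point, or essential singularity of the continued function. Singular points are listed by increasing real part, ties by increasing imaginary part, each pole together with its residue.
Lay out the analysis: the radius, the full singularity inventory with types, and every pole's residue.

Denominator factor (β - 5/6): pole of order 1 at 5/6, modulus 5/6.
Denominator factor (β - 1/2)^2: pole of order 2 at 1/2, modulus 1/2.
The radius of convergence is the smallest modulus among the singular points: 1/2.
At the order-2 pole 1/2 set g(β) = (β - (1/2))^2*f(β) = (-β**2/7 - 3*β/2 + 3/26)/(β - 5/6).
Order-2 pole: residue = g'(a); g'(1/2) = 285/26, so the residue is 285/26.
At the order-1 pole 5/6 set g(β) = (β - (5/6))*f(β) = (-β**2/7 - 3*β/2 + 3/26)/(β - 1/2)**2.
Simple pole: residue = g(a) at a = 5/6, which is -2021/182.
List the singular points by increasing real part (a conjugate pair: the negative imaginary part first).

Radius of convergence at 0: 1/2.
At 1/2: a pole of order 2; residue 285/26.
At 5/6: a pole of order 1; residue -2021/182.


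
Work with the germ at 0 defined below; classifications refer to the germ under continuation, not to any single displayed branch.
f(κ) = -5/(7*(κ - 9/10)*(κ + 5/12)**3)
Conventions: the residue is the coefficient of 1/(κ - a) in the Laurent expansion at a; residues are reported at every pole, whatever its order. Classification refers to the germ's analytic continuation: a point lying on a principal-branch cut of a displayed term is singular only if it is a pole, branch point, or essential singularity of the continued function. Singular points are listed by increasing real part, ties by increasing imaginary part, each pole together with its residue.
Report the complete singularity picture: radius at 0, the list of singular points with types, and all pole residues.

Denominator factor (κ - 9/10): pole of order 1 at 9/10, modulus 9/10.
Denominator factor (κ + 5/12)^3: pole of order 3 at -5/12, modulus 5/12.
The radius of convergence is the smallest modulus among the singular points: 5/12.
At the order-3 pole -5/12 set g(κ) = (κ - (-5/12))^3*f(κ) = -5/(7*(κ - 9/10)).
Order-3 pole: residue = g''(a)/2; g''(-5/12) = 2160000/3451273, so the residue is 1080000/3451273.
At the order-1 pole 9/10 set g(κ) = (κ - (9/10))*f(κ) = -5/(7*(κ + 5/12)**3).
Simple pole: residue = g(a) at a = 9/10, which is -1080000/3451273.
List the singular points by increasing real part (a conjugate pair: the negative imaginary part first).

Radius of convergence at 0: 5/12.
At -5/12: a pole of order 3; residue 1080000/3451273.
At 9/10: a pole of order 1; residue -1080000/3451273.


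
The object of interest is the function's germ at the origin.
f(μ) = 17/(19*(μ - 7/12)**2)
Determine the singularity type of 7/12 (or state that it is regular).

The denominator factor μ - 7/12 vanishes at 7/12 and appears to the power 2; the numerator there equals 17/19, nonzero, and no other factor vanishes.
Hence a pole whose order is the multiplicity, 2.

The point is a pole of order 2.


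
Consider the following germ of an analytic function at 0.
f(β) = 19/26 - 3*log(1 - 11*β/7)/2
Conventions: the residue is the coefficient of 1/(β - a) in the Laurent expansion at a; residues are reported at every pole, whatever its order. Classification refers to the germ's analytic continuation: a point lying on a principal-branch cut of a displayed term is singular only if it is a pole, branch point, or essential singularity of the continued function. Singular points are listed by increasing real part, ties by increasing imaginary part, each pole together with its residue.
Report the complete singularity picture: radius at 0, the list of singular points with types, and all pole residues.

Radius of convergence at 0: 7/11.
At 7/11: a logarithmic branch point.

Branch term (-3/2)*log(1 - β/(7/11)): its argument vanishes at β = 7/11, a logarithmic branch point, modulus 7/11.
The radius of convergence is the smallest modulus among the singular points: 7/11.


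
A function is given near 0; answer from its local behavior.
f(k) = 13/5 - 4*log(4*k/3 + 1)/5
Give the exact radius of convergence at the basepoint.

The radius of convergence is 3/4.

Branch term (-4/5)*log(1 - k/(-3/4)): its argument vanishes at k = -3/4, a logarithmic branch point, modulus 3/4.
The radius of convergence is the smallest modulus among the singular points: 3/4.


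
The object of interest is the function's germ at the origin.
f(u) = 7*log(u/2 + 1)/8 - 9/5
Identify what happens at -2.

The term (7/8)*log(1 - u/(-2)) has argument 1 - -2/(-2) = 0 at -2: a logarithmic (infinitely-sheeted) branch point; the remaining terms are analytic or single-valued there.

The point is a logarithmic branch point.


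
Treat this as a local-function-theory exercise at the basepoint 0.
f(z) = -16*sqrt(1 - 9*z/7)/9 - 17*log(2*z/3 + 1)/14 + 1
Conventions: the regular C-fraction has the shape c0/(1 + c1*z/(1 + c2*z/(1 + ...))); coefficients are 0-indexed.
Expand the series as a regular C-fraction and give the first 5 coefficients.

Taylor coefficients (expand at 0): a_0 = -7/9, a_1 = 1/3, a_2 = 281/441, a_3 = 3229/27783, a_4 = 388541/1555848.
c0 = a_0 = -7/9. Peel one level at a time: if S = 1 + c*z/S' with S'(0) = 1, then c is the z-coefficient of S and S' = c*z/(S - 1).
S_1 = c0/f = 1 + (3/7)*z + (344/343)*z^2 + ...; c1 = 3/7.
S_2 = c1*z/(S_1 - 1) = 1 + (-344/147)*z + (214280/64827)*z^2 + ...; c2 = -344/147.
S_3 = c2*z/(S_2 - 1) = 1 + (26785/18963)*z + (-2433825881/3287729088)*z^2 + ...; c3 = 26785/18963.
S_4 = c3*z/(S_3 - 1) = 1 + (2433825881/4643876160)*z + ...; c4 = 2433825881/4643876160.

The regular C-fraction coefficients are [-7/9, 3/7, -344/147, 26785/18963, 2433825881/4643876160].


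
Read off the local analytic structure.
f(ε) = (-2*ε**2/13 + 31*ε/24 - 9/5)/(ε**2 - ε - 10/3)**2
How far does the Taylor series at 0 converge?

Denominator factor (ε**2 - ε - 10/3)^2: discriminant 43/3, real irrational roots 1/2 + (1/6)*sqrt(129) and 1/2 - (1/6)*sqrt(129); poles of order 2, moduli 1/2 + (1/6)*sqrt(129) and -1/2 + (1/6)*sqrt(129).
The radius of convergence is the smallest modulus among the singular points: -1/2 + (1/6)*sqrt(129).

The radius of convergence is -1/2 + (1/6)*sqrt(129).


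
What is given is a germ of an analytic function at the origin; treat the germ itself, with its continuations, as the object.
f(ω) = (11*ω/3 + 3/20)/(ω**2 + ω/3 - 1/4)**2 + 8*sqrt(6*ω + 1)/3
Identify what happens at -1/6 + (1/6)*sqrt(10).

The point is a pole of order 2.

The denominator factor ω**2 + ω/3 - 1/4 vanishes at -1/6 + (1/6)*sqrt(10) and appears to the power 2; the numerator there equals -83/180 + (11/18)*sqrt(10), nonzero, and no other factor vanishes.
The branch terms are analytic at this point.
Hence a pole whose order is the multiplicity, 2.


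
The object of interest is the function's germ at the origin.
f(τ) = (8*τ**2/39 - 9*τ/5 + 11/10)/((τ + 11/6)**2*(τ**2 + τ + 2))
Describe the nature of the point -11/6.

The point is a pole of order 2.

The denominator factor τ + 11/6 vanishes at -11/6 and appears to the power 2; the numerator there equals 8932/1755, nonzero, and no other factor vanishes.
Hence a pole whose order is the multiplicity, 2.


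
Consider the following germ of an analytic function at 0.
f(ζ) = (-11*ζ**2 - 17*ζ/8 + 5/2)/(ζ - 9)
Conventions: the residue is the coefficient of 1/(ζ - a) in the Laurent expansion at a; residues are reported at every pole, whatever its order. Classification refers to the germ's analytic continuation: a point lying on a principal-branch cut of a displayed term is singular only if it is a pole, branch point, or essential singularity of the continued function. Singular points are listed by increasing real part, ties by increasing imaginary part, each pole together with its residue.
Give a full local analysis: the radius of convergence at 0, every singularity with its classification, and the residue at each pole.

Denominator factor (ζ - 9): pole of order 1 at 9, modulus 9.
The radius of convergence is the smallest modulus among the singular points: 9.
At the order-1 pole 9 set g(ζ) = (ζ - (9))*f(ζ) = -11*ζ**2 - 17*ζ/8 + 5/2.
Simple pole: residue = g(a) at a = 9, which is -7261/8.

Radius of convergence at 0: 9.
At 9: a pole of order 1; residue -7261/8.


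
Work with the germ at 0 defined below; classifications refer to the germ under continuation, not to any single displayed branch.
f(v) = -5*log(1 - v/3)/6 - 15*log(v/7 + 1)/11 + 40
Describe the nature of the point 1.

There is no denominator, hence no pole anywhere.
Branch term log(1 - v/(3)): argument at 1 is 2/3, nonzero, so 1 is not its branch point (a point on a principal cut is still regular for the continued germ).
Branch term log(1 - v/(-7)): argument at 1 is 8/7, nonzero, so 1 is not its branch point (a point on a principal cut is still regular for the continued germ).
So the germ continues analytically to 1.

The point is a regular point.


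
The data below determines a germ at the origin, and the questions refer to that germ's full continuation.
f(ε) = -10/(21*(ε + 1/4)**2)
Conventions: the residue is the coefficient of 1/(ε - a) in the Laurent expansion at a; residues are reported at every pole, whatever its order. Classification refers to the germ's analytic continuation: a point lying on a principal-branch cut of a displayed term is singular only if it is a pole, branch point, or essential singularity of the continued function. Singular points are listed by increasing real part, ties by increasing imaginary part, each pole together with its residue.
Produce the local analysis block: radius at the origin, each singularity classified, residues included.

Denominator factor (ε + 1/4)^2: pole of order 2 at -1/4, modulus 1/4.
The radius of convergence is the smallest modulus among the singular points: 1/4.
At the order-2 pole -1/4 set g(ε) = (ε - (-1/4))^2*f(ε) = -10/21.
Order-2 pole: residue = g'(a); g'(-1/4) = 0, so the residue is 0.

Radius of convergence at 0: 1/4.
At -1/4: a pole of order 2; residue 0.


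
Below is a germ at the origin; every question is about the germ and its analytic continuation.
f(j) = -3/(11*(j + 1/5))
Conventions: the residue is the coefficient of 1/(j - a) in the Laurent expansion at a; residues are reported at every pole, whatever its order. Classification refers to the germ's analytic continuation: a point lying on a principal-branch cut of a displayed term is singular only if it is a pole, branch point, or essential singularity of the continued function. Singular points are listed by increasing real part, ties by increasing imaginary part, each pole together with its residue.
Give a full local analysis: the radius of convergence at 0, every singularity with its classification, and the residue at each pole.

Denominator factor (j + 1/5): pole of order 1 at -1/5, modulus 1/5.
The radius of convergence is the smallest modulus among the singular points: 1/5.
At the order-1 pole -1/5 set g(j) = (j - (-1/5))*f(j) = -3/11.
Simple pole: residue = g(a) at a = -1/5, which is -3/11.

Radius of convergence at 0: 1/5.
At -1/5: a pole of order 1; residue -3/11.


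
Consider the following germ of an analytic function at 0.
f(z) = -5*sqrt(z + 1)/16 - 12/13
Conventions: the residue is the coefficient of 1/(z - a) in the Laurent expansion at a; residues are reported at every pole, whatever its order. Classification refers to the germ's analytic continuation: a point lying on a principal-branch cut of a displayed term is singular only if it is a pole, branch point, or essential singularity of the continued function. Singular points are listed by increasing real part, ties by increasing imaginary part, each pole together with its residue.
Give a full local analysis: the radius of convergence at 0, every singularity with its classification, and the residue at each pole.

Radius of convergence at 0: 1.
At -1: an algebraic (square-root) branch point.

Branch term (-5/16)*sqrt(1 - z/(-1)): its argument vanishes at z = -1, a square-root branch point, modulus 1.
The radius of convergence is the smallest modulus among the singular points: 1.


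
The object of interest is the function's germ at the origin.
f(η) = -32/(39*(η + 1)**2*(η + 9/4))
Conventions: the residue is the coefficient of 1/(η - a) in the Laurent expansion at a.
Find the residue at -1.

At the order-2 pole -1 set g(η) = (η - (-1))^2*f(η) = -32/(39*(η + 9/4)).
Order-2 pole: residue = g'(a); g'(-1) = 512/975, so the residue is 512/975.

The residue is 512/975.


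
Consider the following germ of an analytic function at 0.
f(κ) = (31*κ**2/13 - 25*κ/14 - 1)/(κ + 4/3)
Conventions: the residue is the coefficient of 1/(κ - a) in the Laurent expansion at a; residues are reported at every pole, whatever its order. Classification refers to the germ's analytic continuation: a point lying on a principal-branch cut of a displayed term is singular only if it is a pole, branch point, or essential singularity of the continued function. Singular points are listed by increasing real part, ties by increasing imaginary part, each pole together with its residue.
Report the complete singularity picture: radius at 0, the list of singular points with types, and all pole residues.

Denominator factor (κ + 4/3): pole of order 1 at -4/3, modulus 4/3.
The radius of convergence is the smallest modulus among the singular points: 4/3.
At the order-1 pole -4/3 set g(κ) = (κ - (-4/3))*f(κ) = 31*κ**2/13 - 25*κ/14 - 1.
Simple pole: residue = g(a) at a = -4/3, which is 4603/819.

Radius of convergence at 0: 4/3.
At -4/3: a pole of order 1; residue 4603/819.


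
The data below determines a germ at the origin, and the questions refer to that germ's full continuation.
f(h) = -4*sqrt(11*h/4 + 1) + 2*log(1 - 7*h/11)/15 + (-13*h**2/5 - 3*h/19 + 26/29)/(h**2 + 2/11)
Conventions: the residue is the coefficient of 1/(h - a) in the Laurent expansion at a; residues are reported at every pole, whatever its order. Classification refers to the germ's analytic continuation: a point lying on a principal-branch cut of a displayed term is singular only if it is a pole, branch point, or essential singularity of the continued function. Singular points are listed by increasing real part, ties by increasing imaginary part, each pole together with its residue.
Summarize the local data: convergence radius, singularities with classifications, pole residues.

Denominator factor (h**2 + 2/11): discriminant -8/11, complex-conjugate roots ((1/11)*sqrt(22))*i and -((1/11)*sqrt(22))*i; poles of order 1, moduli (1/11)*sqrt(22) and (1/11)*sqrt(22).
Branch term (-4)*sqrt(1 - h/(-4/11)): its argument vanishes at h = -4/11, a square-root branch point, modulus 4/11.
Branch term (2/15)*log(1 - h/(11/7)): its argument vanishes at h = 11/7, a logarithmic branch point, modulus 11/7.
The radius of convergence is the smallest modulus among the singular points: 4/11.
The branch terms are analytic at -((1/11)*sqrt(22))*i and contribute nothing to the residue; only the rational part matters.
The factor h**2 + 2/11 splits as (h - a)(h - a') with a = -((1/11)*sqrt(22))*i, a' = ((1/11)*sqrt(22))*i. At the order-1 pole a set g(h) = (h - a)*(rational part) = [-13*h**2/5 - 3*h/19 + 26/29] / (h - a').
Simple pole: residue = g(a) at a = -((1/11)*sqrt(22))*i, which is (-3/38) + ((546/1595)*sqrt(22))*i.
The branch terms are analytic at ((1/11)*sqrt(22))*i and contribute nothing to the residue; only the rational part matters.
The factor h**2 + 2/11 splits as (h - a)(h - a') with a = ((1/11)*sqrt(22))*i, a' = -((1/11)*sqrt(22))*i. At the order-1 pole a set g(h) = (h - a)*(rational part) = [-13*h**2/5 - 3*h/19 + 26/29] / (h - a').
Simple pole: residue = g(a) at a = ((1/11)*sqrt(22))*i, which is (-3/38) - ((546/1595)*sqrt(22))*i.
List the singular points by increasing real part (a conjugate pair: the negative imaginary part first).

Radius of convergence at 0: 4/11.
At -4/11: an algebraic (square-root) branch point.
At -((1/11)*sqrt(22))*i: a pole of order 1; residue (-3/38) + ((546/1595)*sqrt(22))*i.
At ((1/11)*sqrt(22))*i: a pole of order 1; residue (-3/38) - ((546/1595)*sqrt(22))*i.
At 11/7: a logarithmic branch point.


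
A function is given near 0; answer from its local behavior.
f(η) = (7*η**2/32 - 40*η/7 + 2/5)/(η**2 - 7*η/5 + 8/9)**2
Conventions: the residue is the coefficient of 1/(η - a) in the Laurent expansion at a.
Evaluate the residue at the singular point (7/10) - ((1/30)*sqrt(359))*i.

The residue is -((45975/257762)*sqrt(359))*i.


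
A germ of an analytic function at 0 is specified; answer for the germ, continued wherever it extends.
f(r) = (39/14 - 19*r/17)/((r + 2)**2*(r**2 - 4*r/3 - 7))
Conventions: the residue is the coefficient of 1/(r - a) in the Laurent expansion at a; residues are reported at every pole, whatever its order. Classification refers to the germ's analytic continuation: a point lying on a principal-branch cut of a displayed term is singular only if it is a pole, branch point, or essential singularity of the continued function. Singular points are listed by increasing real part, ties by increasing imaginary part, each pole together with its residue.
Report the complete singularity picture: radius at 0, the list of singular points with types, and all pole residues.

Radius of convergence at 0: 2.
At 2/3 - (1/3)*sqrt(67): a pole of order 1; residue -29079/238 - (476019/31892)*sqrt(67).
At -2: a pole of order 2; residue 29079/119.
At 2/3 + (1/3)*sqrt(67): a pole of order 1; residue -29079/238 + (476019/31892)*sqrt(67).


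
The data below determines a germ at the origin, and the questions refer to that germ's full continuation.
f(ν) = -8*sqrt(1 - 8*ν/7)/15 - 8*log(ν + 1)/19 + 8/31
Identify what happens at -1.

The term (-8/19)*log(1 - ν/(-1)) has argument 1 - -1/(-1) = 0 at -1: a logarithmic (infinitely-sheeted) branch point; the remaining terms are analytic or single-valued there.

The point is a logarithmic branch point.


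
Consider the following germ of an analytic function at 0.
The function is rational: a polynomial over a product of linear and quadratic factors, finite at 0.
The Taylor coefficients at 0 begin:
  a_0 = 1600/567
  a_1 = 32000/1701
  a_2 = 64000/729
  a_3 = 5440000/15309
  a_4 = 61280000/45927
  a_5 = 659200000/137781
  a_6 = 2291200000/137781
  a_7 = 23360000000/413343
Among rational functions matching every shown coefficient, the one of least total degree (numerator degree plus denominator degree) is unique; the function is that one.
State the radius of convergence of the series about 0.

The radius of convergence is 3/2 - (3/10)*sqrt(15).

No rational of total degree below 4 reproduces all 8 coefficients; solving the [0/4] Pade equations on them gives f(ξ) = 16/(7*(ξ**2 - 3*ξ + 9/10)**2), whose expansion matches every shown term.
Denominator factor (ξ**2 - 3*ξ + 9/10)^2: discriminant 27/5, real irrational roots 3/2 + (3/10)*sqrt(15) and 3/2 - (3/10)*sqrt(15); poles of order 2, moduli 3/2 + (3/10)*sqrt(15) and 3/2 - (3/10)*sqrt(15).
The radius of convergence is the smallest modulus among the singular points: 3/2 - (3/10)*sqrt(15).


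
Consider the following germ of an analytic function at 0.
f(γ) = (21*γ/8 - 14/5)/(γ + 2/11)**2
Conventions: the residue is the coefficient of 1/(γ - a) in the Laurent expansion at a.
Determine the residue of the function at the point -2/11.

The residue is 21/8.

At the order-2 pole -2/11 set g(γ) = (γ - (-2/11))^2*f(γ) = 21*γ/8 - 14/5.
Order-2 pole: residue = g'(a); g'(-2/11) = 21/8, so the residue is 21/8.


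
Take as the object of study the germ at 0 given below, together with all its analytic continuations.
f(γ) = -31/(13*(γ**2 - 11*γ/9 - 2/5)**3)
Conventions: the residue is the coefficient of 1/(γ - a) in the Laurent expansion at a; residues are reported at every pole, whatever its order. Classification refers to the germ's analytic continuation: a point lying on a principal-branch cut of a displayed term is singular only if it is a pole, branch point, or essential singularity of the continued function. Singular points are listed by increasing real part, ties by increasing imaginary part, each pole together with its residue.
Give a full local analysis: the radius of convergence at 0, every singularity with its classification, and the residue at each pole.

Denominator factor (γ**2 - 11*γ/9 - 2/5)^3: discriminant 1253/405, real irrational roots 11/18 + (1/90)*sqrt(6265) and 11/18 - (1/90)*sqrt(6265); poles of order 3, moduli 11/18 + (1/90)*sqrt(6265) and -11/18 + (1/90)*sqrt(6265).
The radius of convergence is the smallest modulus among the singular points: -11/18 + (1/90)*sqrt(6265).
The factor γ**2 - 11*γ/9 - 2/5 splits as (γ - a)(γ - a') with a = 11/18 - (1/90)*sqrt(6265), a' = 11/18 + (1/90)*sqrt(6265). At the order-3 pole a set g(γ) = (γ - a)^3*f(γ) = [-31/13] / (γ - a')^3.
Order-3 pole: residue = g''(a)/2; g''(11/18 - (1/90)*sqrt(6265)) = (549155700/25573876601)*sqrt(6265), so the residue is (274577850/25573876601)*sqrt(6265).
The factor γ**2 - 11*γ/9 - 2/5 splits as (γ - a)(γ - a') with a = 11/18 + (1/90)*sqrt(6265), a' = 11/18 - (1/90)*sqrt(6265). At the order-3 pole a set g(γ) = (γ - a)^3*f(γ) = [-31/13] / (γ - a')^3.
Order-3 pole: residue = g''(a)/2; g''(11/18 + (1/90)*sqrt(6265)) = -(549155700/25573876601)*sqrt(6265), so the residue is -(274577850/25573876601)*sqrt(6265).
List the singular points by increasing real part (a conjugate pair: the negative imaginary part first).

Radius of convergence at 0: -11/18 + (1/90)*sqrt(6265).
At 11/18 - (1/90)*sqrt(6265): a pole of order 3; residue (274577850/25573876601)*sqrt(6265).
At 11/18 + (1/90)*sqrt(6265): a pole of order 3; residue -(274577850/25573876601)*sqrt(6265).


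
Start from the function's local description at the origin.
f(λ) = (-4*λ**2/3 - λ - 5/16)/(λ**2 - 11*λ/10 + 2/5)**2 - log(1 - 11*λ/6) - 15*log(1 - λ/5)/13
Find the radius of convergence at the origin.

Denominator factor (λ**2 - 11*λ/10 + 2/5)^2: discriminant -39/100, complex-conjugate roots (11/20) + ((1/20)*sqrt(39))*i and (11/20) - ((1/20)*sqrt(39))*i; poles of order 2, moduli (1/5)*sqrt(10) and (1/5)*sqrt(10).
Branch term (-1)*log(1 - λ/(6/11)): its argument vanishes at λ = 6/11, a logarithmic branch point, modulus 6/11.
Branch term (-15/13)*log(1 - λ/(5)): its argument vanishes at λ = 5, a logarithmic branch point, modulus 5.
The radius of convergence is the smallest modulus among the singular points: 6/11.

The radius of convergence is 6/11.


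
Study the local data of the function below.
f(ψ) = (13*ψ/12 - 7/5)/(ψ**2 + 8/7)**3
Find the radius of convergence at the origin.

Denominator factor (ψ**2 + 8/7)^3: discriminant -32/7, complex-conjugate roots ((2/7)*sqrt(14))*i and -((2/7)*sqrt(14))*i; poles of order 3, moduli (2/7)*sqrt(14) and (2/7)*sqrt(14).
The radius of convergence is the smallest modulus among the singular points: (2/7)*sqrt(14).

The radius of convergence is (2/7)*sqrt(14).


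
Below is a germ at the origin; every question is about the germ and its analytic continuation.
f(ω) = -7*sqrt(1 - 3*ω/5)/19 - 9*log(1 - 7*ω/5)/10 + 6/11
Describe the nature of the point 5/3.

The term (-7/19)*sqrt(1 - ω/(5/3)) has argument 1 - 5/3/(5/3) = 0 at 5/3: a square-root (algebraic, two-sheeted) branch point; the remaining terms are analytic or single-valued there.

The point is an algebraic (square-root) branch point.


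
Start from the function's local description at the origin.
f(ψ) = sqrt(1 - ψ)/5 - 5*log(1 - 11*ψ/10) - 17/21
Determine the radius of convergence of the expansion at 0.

The radius of convergence is 10/11.

Branch term (1/5)*sqrt(1 - ψ/(1)): its argument vanishes at ψ = 1, a square-root branch point, modulus 1.
Branch term (-5)*log(1 - ψ/(10/11)): its argument vanishes at ψ = 10/11, a logarithmic branch point, modulus 10/11.
The radius of convergence is the smallest modulus among the singular points: 10/11.


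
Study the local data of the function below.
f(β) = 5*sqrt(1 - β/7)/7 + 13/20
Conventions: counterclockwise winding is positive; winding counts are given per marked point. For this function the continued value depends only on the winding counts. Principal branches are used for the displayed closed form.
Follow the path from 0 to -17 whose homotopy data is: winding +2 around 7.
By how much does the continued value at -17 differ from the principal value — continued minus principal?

The rational part is single-valued and drops out of the difference; each branch term changes only by its own monodromy.
(5/7)*sqrt(1 - β/(7)): winding +2 is even, the square root returns to the same sheet, contribution 0.
Summing the contributions at β = -17 gives 0.

Continued minus principal equals 0.


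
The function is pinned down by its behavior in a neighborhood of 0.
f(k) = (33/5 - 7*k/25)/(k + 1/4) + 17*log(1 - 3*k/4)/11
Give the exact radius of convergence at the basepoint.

The radius of convergence is 1/4.

Denominator factor (k + 1/4): pole of order 1 at -1/4, modulus 1/4.
Branch term (17/11)*log(1 - k/(4/3)): its argument vanishes at k = 4/3, a logarithmic branch point, modulus 4/3.
The radius of convergence is the smallest modulus among the singular points: 1/4.


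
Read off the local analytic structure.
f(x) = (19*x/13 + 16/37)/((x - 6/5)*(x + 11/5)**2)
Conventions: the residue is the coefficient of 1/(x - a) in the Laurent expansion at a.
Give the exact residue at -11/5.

At the order-2 pole -11/5 set g(x) = (x - (-11/5))^2*f(x) = (19*x/13 + 16/37)/(x - 6/5).
Order-2 pole: residue = g'(a); g'(-11/5) = -26290/139009, so the residue is -26290/139009.

The residue is -26290/139009.


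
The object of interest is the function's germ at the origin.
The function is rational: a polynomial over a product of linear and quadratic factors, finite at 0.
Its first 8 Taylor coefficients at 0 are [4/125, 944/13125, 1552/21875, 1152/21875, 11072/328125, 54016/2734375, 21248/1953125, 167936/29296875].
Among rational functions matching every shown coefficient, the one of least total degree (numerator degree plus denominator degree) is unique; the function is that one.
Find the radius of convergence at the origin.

No rational of total degree below 4 reproduces all 8 coefficients; solving the [1/3] Pade equations on them gives f(ρ) = (-11*ρ/21 - 1/2)/(ρ - 5/2)**3, whose expansion matches every shown term.
Denominator factor (ρ - 5/2)^3: pole of order 3 at 5/2, modulus 5/2.
The radius of convergence is the smallest modulus among the singular points: 5/2.

The radius of convergence is 5/2.


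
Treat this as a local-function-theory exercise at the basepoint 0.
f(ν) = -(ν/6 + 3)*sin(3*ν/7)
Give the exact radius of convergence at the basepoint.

The factor -sin(3*ν/7) is entire and contributes no finite singular point.
The polynomial part has no poles.
No finite singular points: the Taylor series at 0 converges everywhere.

The radius of convergence is infinite.


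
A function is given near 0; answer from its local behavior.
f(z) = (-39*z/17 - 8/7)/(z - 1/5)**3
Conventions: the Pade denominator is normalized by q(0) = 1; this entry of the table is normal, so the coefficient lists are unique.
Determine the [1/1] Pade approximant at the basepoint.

The Pade approximant has numerator coefficients [1000/7, 84110375/91749]; denominator coefficients [1, -8165/771].

Taylor coefficients needed (expand at 0): a_0 = 1000/7, a_1 = 289125/119, a_2 = 3061875/119.
Write the denominator as Q(z) = 1 + q1*z. Requiring Q*f - P = O(z^3) with deg P <= 1 kills the coefficients of z^2..z^2 in Q*f:
  z^2: a_2 + q1*a_1 = 0, i.e. 3061875/119 + (289125/119)*q1 = 0.
Solving this linear system: q1 = -8165/771.
The numerator is Q*f truncated at degree 1: P0 = a_0 = 1000/7; P1 = a_1 + q1*a_0 = 84110375/91749.
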